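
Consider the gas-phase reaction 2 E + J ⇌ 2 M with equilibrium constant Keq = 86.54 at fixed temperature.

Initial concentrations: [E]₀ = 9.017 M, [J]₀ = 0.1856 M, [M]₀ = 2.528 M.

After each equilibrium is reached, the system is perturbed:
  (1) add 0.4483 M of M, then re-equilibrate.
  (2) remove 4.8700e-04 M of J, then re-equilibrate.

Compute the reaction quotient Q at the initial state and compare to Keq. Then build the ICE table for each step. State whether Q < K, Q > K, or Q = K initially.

Q₀ = 0.4235; Q < K (proceeds forward)

Q₀ = 0.4235 vs Keq = 86.54 ⇒ Q<K, forward
Step 1:
                    E           J           M
  I             9.017      0.1856       2.528
  C           -0.3686     -0.1843      0.3686
  E             8.648    0.001296       2.897
  solve Keq expr → x = 0.1843; check Q = 86.54
Then add 0.4483 M of M.
Step 2:
                    E           J           M
  I             8.648    0.001296       3.345
  C        8.6210e-04  4.3105e-04 -8.6210e-04
  E             8.649    0.001727       3.344
  solve Keq expr → x = -4.3105e-04; check Q = 86.54
Then remove 4.8700e-04 M of J.
Step 3:
                    E           J           M
  I             8.649     0.00124       3.344
  C        9.7122e-04  4.8561e-04 -9.7122e-04
  E              8.65    0.001726       3.343
  solve Keq expr → x = -4.8561e-04; check Q = 86.54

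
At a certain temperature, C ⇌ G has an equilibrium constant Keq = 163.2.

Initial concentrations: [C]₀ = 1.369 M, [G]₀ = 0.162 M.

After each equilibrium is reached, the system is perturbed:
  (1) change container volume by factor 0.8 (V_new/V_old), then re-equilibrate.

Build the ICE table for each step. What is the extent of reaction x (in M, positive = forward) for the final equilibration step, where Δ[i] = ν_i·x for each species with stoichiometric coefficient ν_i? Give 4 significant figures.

x = 0 M

Q₀ = 0.1183 vs Keq = 163.2 ⇒ Q<K, forward
Step 1:
                  C         G
  Initial     1.369     0.162
  Change      -1.36      1.36
  Equil    0.009324     1.522
  solve Keq expr → x = 1.36; check Q = 163.2
Then change container volume by factor 0.8 (V_new/V_old).
Step 2:
                  C         G
  Initial   0.01165     1.902
  Change          0         0
  Equil     0.01165     1.902
  solve Keq expr → x = 0; check Q = 163.2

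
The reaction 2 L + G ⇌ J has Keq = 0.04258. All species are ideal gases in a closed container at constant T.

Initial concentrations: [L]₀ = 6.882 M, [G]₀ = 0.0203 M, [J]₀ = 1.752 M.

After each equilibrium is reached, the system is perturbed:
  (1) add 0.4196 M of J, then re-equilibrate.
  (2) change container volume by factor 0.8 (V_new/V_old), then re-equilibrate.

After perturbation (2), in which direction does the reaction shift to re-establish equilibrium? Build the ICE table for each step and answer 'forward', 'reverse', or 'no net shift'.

Direction: forward

Q₀ = 1.822 vs Keq = 0.04258 ⇒ Q>K, reverse
Step 1:
                  L         G         J
  I           6.882    0.0203     1.752
  C          0.9422    0.4711   -0.4711
  E           7.824    0.4914     1.281
  solve Keq expr → x = -0.4711; check Q = 0.04258
Then add 0.4196 M of J.
Step 2:
                  L         G         J
  I           7.824    0.4914     1.701
  C          0.1908    0.0954   -0.0954
  E           8.015    0.5868     1.605
  solve Keq expr → x = -0.0954; check Q = 0.04258
Then change container volume by factor 0.8 (V_new/V_old).
Step 3:
                  L         G         J
  I           10.02    0.7335     2.006
  C         -0.3642   -0.1821    0.1821
  E           9.655    0.5514     2.188
  solve Keq expr → x = 0.1821; check Q = 0.04258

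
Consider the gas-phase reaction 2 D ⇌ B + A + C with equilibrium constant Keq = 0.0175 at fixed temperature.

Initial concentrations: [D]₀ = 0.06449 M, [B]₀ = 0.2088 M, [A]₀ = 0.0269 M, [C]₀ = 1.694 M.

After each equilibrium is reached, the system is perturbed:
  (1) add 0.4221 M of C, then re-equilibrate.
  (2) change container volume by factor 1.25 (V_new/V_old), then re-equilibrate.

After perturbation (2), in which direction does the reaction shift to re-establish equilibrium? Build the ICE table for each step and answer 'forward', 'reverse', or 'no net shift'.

Q₀ = 2.288 vs Keq = 0.0175 ⇒ Q>K, reverse
Step 1:
                    D           B           A           C
  Initial     0.06449      0.2088      0.0269       1.694
  Change      0.05223    -0.02612    -0.02612    -0.02612
  Equil        0.1167      0.1827  7.8253e-04       1.668
  solve Keq expr → x = -0.02612; check Q = 0.0175
Then add 0.4221 M of C.
Step 2:
                    D           B           A           C
  Initial      0.1167      0.1827  7.8253e-04        2.09
  Change   3.0833e-04 -1.5416e-04 -1.5416e-04 -1.5416e-04
  Equil         0.117      0.1825  6.2837e-04        2.09
  solve Keq expr → x = -1.5416e-04; check Q = 0.0175
Then change container volume by factor 1.25 (V_new/V_old).
Step 3:
                    D           B           A           C
  Initial     0.09363       0.146  5.0270e-04       1.672
  Change  -2.4368e-04  1.2184e-04  1.2184e-04  1.2184e-04
  Equil       0.09338      0.1461  6.2454e-04       1.672
  solve Keq expr → x = 1.2184e-04; check Q = 0.0175

Direction: forward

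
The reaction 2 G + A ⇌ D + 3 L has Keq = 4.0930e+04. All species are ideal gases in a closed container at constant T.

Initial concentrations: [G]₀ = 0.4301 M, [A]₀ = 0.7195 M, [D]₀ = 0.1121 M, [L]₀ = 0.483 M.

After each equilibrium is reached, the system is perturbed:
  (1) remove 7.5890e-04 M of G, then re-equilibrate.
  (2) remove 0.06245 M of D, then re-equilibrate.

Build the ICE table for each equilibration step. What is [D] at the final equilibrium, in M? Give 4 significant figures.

Q₀ = 0.0949 vs Keq = 4.0930e+04 ⇒ Q<K, forward
Step 1:
                   G          A          D          L
  init        0.4301     0.7195     0.1121      0.483
  Δ          -0.4254    -0.2127     0.2127     0.6381
  eq        0.004697     0.5068     0.3248      1.121
  solve Keq expr → x = 0.2127; check Q = 4.0930e+04
Then remove 7.5890e-04 M of G.
Step 2:
                   G          A          D          L
  init      0.003938     0.5068     0.3248      1.121
  Δ       7.4743e-04 3.7371e-04 -3.7371e-04  -0.001121
  eq        0.004686     0.5072     0.3244       1.12
  solve Keq expr → x = -3.7371e-04; check Q = 4.0930e+04
Then remove 0.06245 M of D.
Step 3:
                   G          A          D          L
  init      0.004686     0.5072      0.262       1.12
  Δ       -4.6825e-04 -2.3412e-04 2.3412e-04 7.0237e-04
  eq        0.004217     0.5069     0.2622      1.121
  solve Keq expr → x = 2.3412e-04; check Q = 4.0930e+04

[D]_eq = 0.2622 M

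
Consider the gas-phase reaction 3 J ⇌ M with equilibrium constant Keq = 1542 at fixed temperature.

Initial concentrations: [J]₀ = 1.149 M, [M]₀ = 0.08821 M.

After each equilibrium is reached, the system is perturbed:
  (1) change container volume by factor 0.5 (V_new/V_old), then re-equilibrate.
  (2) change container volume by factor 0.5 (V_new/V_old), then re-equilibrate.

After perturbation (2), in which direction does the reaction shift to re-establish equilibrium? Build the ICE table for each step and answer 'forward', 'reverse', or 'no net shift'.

Direction: forward

Q₀ = 0.05815 vs Keq = 1542 ⇒ Q<K, forward
Step 1:
                    J           M
  init          1.149     0.08821
  Δ            -1.083      0.3609
  eq          0.06629      0.4491
  solve Keq expr → x = 0.3609; check Q = 1542
Then change container volume by factor 0.5 (V_new/V_old).
Step 2:
                    J           M
  init         0.1326      0.8982
  Δ          -0.04856     0.01619
  eq          0.08401      0.9144
  solve Keq expr → x = 0.01619; check Q = 1542
Then change container volume by factor 0.5 (V_new/V_old).
Step 3:
                    J           M
  init          0.168       1.829
  Δ          -0.06178     0.02059
  eq           0.1062       1.849
  solve Keq expr → x = 0.02059; check Q = 1542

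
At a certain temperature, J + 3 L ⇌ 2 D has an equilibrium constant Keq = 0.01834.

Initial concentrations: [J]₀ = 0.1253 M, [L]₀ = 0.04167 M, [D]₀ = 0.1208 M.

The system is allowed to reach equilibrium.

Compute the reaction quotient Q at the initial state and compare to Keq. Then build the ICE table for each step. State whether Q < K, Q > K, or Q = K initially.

Q₀ = 1610; Q > K (proceeds reverse)

Q₀ = 1610 vs Keq = 0.01834 ⇒ Q>K, reverse
Step 1:
                   J          L          D
  I           0.1253    0.04167     0.1208
  C          0.05753     0.1726    -0.1151
  E           0.1828     0.2143   0.005743
  solve Keq expr → x = -0.05753; check Q = 0.01834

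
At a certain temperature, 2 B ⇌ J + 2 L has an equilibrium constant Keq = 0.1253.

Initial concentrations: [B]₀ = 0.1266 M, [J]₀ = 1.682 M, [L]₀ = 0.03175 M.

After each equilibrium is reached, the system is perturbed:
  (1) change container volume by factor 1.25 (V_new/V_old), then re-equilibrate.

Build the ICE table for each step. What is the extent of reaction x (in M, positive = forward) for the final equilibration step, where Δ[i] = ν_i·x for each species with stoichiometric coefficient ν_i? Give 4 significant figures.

Q₀ = 0.1058 vs Keq = 0.1253 ⇒ Q<K, forward
Step 1:
                   B          J          L
  init        0.1266      1.682    0.03175
  Δ        -0.002194   0.001097   0.002194
  eq          0.1244      1.683    0.03394
  solve Keq expr → x = 0.001097; check Q = 0.1253
Then change container volume by factor 1.25 (V_new/V_old).
Step 2:
                   B          J          L
  init       0.09952      1.346    0.02716
  Δ        -0.002446   0.001223   0.002446
  eq         0.09708      1.348     0.0296
  solve Keq expr → x = 0.001223; check Q = 0.1253

x = 0.001223 M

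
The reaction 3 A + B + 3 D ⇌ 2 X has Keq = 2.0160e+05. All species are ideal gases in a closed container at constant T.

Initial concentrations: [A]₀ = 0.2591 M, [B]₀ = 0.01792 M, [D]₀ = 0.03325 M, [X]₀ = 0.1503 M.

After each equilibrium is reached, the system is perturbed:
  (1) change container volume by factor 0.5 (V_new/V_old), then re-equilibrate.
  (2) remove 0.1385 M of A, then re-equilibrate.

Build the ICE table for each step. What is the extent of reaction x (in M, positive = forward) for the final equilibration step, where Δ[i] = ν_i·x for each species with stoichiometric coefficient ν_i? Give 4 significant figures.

Q₀ = 1.9715e+06 vs Keq = 2.0160e+05 ⇒ Q>K, reverse
Step 1:
                    A           B           D           X
  init         0.2591     0.01792     0.03325      0.1503
  Δ           0.02159    0.007197     0.02159    -0.01439
  eq           0.2807     0.02512     0.05484      0.1359
  solve Keq expr → x = -0.007197; check Q = 2.0160e+05
Then change container volume by factor 0.5 (V_new/V_old).
Step 2:
                    A           B           D           X
  init         0.5614     0.05023      0.1097      0.2718
  Δ          -0.05961    -0.01987    -0.05961     0.03974
  eq           0.5018     0.03036     0.05007      0.3116
  solve Keq expr → x = 0.01987; check Q = 2.0160e+05
Then remove 0.1385 M of A.
Step 3:
                    A           B           D           X
  init         0.3633     0.03036     0.05007      0.3116
  Δ           0.01273    0.004243     0.01273   -0.008487
  eq            0.376     0.03461      0.0628      0.3031
  solve Keq expr → x = -0.004243; check Q = 2.0160e+05

x = -0.004243 M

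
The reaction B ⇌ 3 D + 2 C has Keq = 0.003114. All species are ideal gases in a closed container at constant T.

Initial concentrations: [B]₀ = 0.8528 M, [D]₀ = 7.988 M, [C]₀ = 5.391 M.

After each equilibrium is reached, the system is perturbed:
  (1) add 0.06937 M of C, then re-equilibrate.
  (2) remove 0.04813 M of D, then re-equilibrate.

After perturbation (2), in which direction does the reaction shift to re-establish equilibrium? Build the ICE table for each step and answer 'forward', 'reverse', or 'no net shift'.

Q₀ = 1.7370e+04 vs Keq = 0.003114 ⇒ Q>K, reverse
Step 1:
                   B          D          C
  Initial     0.8528      7.988      5.391
  Change       2.517     -7.552     -5.035
  Equil         3.37     0.4357     0.3562
  solve Keq expr → x = -2.517; check Q = 0.003114
Then add 0.06937 M of C.
Step 2:
                   B          D          C
  Initial       3.37     0.4357     0.4255
  Change     0.01131   -0.03394   -0.02263
  Equil        3.382     0.4018     0.4029
  solve Keq expr → x = -0.01131; check Q = 0.003114
Then remove 0.04813 M of D.
Step 3:
                   B          D          C
  Initial      3.382     0.3537     0.4029
  Change    -0.01117    0.03351    0.02234
  Equil         3.37     0.3872     0.4252
  solve Keq expr → x = 0.01117; check Q = 0.003114

Direction: forward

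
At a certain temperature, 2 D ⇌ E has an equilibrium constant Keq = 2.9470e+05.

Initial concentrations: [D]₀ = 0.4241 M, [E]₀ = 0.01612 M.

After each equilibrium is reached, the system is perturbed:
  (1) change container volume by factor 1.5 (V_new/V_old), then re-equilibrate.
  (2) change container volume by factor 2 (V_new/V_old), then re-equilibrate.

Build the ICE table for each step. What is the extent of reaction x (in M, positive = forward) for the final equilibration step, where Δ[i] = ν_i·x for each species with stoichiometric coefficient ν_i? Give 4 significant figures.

Q₀ = 0.08962 vs Keq = 2.9470e+05 ⇒ Q<K, forward
Step 1:
                  D         E
  I          0.4241   0.01612
  C         -0.4232    0.2116
  E       8.7906e-04    0.2277
  solve Keq expr → x = 0.2116; check Q = 2.9470e+05
Then change container volume by factor 1.5 (V_new/V_old).
Step 2:
                  D         E
  I       5.8604e-04    0.1518
  C       1.3155e-04 -6.5777e-05
  E       7.1760e-04    0.1518
  solve Keq expr → x = -6.5777e-05; check Q = 2.9470e+05
Then change container volume by factor 2 (V_new/V_old).
Step 3:
                  D         E
  I       3.5880e-04   0.07588
  C       1.4837e-04 -7.4186e-05
  E       5.0717e-04    0.0758
  solve Keq expr → x = -7.4186e-05; check Q = 2.9470e+05

x = -7.4186e-05 M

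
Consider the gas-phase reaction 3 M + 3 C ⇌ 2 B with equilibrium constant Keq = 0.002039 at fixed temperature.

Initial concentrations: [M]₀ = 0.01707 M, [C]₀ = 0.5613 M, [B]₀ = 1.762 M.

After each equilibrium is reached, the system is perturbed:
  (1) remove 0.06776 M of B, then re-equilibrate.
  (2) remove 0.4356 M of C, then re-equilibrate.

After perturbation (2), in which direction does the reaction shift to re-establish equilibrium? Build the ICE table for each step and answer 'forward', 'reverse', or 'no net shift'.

Direction: reverse

Q₀ = 3.5296e+06 vs Keq = 0.002039 ⇒ Q>K, reverse
Step 1:
                   M          C          B
  I          0.01707     0.5613      1.762
  C            1.925      1.925     -1.283
  E            1.942      2.486     0.4789
  solve Keq expr → x = -0.6416; check Q = 0.002039
Then remove 0.06776 M of B.
Step 2:
                   M          C          B
  I            1.942      2.486     0.4111
  C         -0.05172   -0.05172    0.03448
  E             1.89      2.434     0.4456
  solve Keq expr → x = 0.01724; check Q = 0.002039
Then remove 0.4356 M of C.
Step 3:
                   M          C          B
  I             1.89      1.999     0.4456
  C          0.09476    0.09476   -0.06317
  E            1.985      2.093     0.3824
  solve Keq expr → x = -0.03159; check Q = 0.002039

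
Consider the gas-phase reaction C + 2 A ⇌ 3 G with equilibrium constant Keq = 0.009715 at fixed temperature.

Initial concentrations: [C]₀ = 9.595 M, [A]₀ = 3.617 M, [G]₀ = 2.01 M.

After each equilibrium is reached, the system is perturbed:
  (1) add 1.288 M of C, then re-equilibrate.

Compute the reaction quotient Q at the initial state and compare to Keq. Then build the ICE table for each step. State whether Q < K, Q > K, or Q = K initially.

Q₀ = 0.06469 vs Keq = 0.009715 ⇒ Q>K, reverse
Step 1:
                  C         A         G
  I           9.595     3.617      2.01
  C          0.2749    0.5499   -0.8248
  E            9.87     4.167     1.185
  solve Keq expr → x = -0.2749; check Q = 0.009715
Then add 1.288 M of C.
Step 2:
                  C         A         G
  I           11.16     4.167     1.185
  C        -0.01441  -0.02882   0.04323
  E           11.14     4.138     1.228
  solve Keq expr → x = 0.01441; check Q = 0.009715

Q₀ = 0.06469; Q > K (proceeds reverse)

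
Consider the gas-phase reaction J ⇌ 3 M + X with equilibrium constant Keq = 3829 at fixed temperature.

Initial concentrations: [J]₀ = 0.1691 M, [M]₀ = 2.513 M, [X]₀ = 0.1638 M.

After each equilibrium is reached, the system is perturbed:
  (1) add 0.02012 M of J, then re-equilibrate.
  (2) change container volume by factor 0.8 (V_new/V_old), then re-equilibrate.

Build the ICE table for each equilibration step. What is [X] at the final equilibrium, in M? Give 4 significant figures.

[X]_eq = 0.4349 M

Q₀ = 15.37 vs Keq = 3829 ⇒ Q<K, forward
Step 1:
                  J         M         X
  I          0.1691     2.513    0.1638
  C         -0.1667    0.5002    0.1667
  E        0.002362     3.013    0.3305
  solve Keq expr → x = 0.1667; check Q = 3829
Then add 0.02012 M of J.
Step 2:
                  J         M         X
  I         0.02248     3.013    0.3305
  C        -0.01983   0.05948   0.01983
  E        0.002655     3.073    0.3504
  solve Keq expr → x = 0.01983; check Q = 3829
Then change container volume by factor 0.8 (V_new/V_old).
Step 3:
                  J         M         X
  I        0.003318     3.841     0.438
  C        0.003071 -0.009213 -0.003071
  E        0.006389     3.832    0.4349
  solve Keq expr → x = -0.003071; check Q = 3829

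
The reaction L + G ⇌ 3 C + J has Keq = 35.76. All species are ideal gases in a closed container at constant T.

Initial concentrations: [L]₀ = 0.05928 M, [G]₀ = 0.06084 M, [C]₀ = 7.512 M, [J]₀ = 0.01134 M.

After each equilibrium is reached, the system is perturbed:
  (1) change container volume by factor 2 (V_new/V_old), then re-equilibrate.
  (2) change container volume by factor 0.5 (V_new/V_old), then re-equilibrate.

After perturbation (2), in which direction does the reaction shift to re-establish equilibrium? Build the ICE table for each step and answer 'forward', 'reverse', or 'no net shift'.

Direction: reverse

Q₀ = 1333 vs Keq = 35.76 ⇒ Q>K, reverse
Step 1:
                    L           G           C           J
  I           0.05928     0.06084       7.512     0.01134
  C           0.01091     0.01091    -0.03273    -0.01091
  E           0.07019     0.07175       7.479  4.3044e-04
  solve Keq expr → x = -0.01091; check Q = 35.76
Then change container volume by factor 2 (V_new/V_old).
Step 2:
                    L           G           C           J
  I           0.03509     0.03587        3.74  2.1522e-04
  C       -6.1485e-04 -6.1485e-04    0.001845  6.1485e-04
  E           0.03448     0.03526       3.741  8.3007e-04
  solve Keq expr → x = 6.1485e-04; check Q = 35.76
Then change container volume by factor 0.5 (V_new/V_old).
Step 3:
                    L           G           C           J
  I           0.06896     0.07052       7.483     0.00166
  C           0.00123     0.00123   -0.003689    -0.00123
  E           0.07019     0.07175       7.479  4.3044e-04
  solve Keq expr → x = -0.00123; check Q = 35.76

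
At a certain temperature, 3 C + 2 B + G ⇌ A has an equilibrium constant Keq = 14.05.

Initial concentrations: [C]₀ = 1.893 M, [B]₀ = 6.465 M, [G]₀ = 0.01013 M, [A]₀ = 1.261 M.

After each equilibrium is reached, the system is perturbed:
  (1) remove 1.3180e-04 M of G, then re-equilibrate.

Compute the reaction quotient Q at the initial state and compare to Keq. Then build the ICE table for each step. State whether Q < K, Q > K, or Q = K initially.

Q₀ = 0.4391 vs Keq = 14.05 ⇒ Q<K, forward
Step 1:
                  C         B         G         A
  I           1.893     6.465   0.01013     1.261
  C        -0.02938  -0.01959 -0.009794  0.009794
  E           1.864     6.445 3.3638e-04     1.271
  solve Keq expr → x = 0.009794; check Q = 14.05
Then remove 1.3180e-04 M of G.
Step 2:
                  C         B         G         A
  I           1.864     6.445 2.0458e-04     1.271
  C       3.9457e-04 2.6305e-04 1.3152e-04 -1.3152e-04
  E           1.864     6.446 3.3610e-04     1.271
  solve Keq expr → x = -1.3152e-04; check Q = 14.05

Q₀ = 0.4391; Q < K (proceeds forward)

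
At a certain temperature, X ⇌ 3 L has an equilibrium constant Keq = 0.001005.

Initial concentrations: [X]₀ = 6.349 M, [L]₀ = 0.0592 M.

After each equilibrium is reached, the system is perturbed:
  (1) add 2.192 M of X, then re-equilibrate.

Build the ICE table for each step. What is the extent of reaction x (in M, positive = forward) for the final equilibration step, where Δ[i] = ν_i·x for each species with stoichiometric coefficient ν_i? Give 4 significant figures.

Q₀ = 3.2678e-05 vs Keq = 0.001005 ⇒ Q<K, forward
Step 1:
                   X          L
  I            6.349     0.0592
  C         -0.04196     0.1259
  E            6.307     0.1851
  solve Keq expr → x = 0.04196; check Q = 0.001005
Then add 2.192 M of X.
Step 2:
                   X          L
  I            8.499     0.1851
  C        -0.006432     0.0193
  E            8.493     0.2044
  solve Keq expr → x = 0.006432; check Q = 0.001005

x = 0.006432 M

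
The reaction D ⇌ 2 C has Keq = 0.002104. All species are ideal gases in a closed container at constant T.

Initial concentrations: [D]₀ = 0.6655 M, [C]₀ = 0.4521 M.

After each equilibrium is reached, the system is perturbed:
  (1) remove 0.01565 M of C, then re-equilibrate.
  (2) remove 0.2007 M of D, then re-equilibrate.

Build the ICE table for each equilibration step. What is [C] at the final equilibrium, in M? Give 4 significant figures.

Q₀ = 0.3071 vs Keq = 0.002104 ⇒ Q>K, reverse
Step 1:
                  D         C
  Initial    0.6655    0.4521
  Change     0.2047   -0.4093
  Equil      0.8702   0.04279
  solve Keq expr → x = -0.2047; check Q = 0.002104
Then remove 0.01565 M of C.
Step 2:
                  D         C
  Initial    0.8702   0.02714
  Change   -0.00773   0.01546
  Equil      0.8624    0.0426
  solve Keq expr → x = 0.00773; check Q = 0.002104
Then remove 0.2007 M of D.
Step 3:
                  D         C
  Initial    0.6617    0.0426
  Change   0.002605 -0.005211
  Equil      0.6643   0.03739
  solve Keq expr → x = -0.002605; check Q = 0.002104

[C]_eq = 0.03739 M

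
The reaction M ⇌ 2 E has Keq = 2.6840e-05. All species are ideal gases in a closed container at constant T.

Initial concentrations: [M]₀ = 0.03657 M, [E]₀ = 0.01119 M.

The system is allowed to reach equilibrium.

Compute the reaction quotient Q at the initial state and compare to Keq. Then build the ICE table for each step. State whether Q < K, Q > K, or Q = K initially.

Q₀ = 0.003424 vs Keq = 2.6840e-05 ⇒ Q>K, reverse
Step 1:
                    M           E
  I           0.03657     0.01119
  C          0.005066    -0.01013
  E           0.04164    0.001057
  solve Keq expr → x = -0.005066; check Q = 2.6840e-05

Q₀ = 0.003424; Q > K (proceeds reverse)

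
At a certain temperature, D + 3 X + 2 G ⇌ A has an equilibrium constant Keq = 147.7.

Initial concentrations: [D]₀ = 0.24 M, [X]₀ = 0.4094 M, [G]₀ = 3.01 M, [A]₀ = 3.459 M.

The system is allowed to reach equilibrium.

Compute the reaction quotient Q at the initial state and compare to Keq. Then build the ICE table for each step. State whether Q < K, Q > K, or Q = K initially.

Q₀ = 23.18; Q < K (proceeds forward)

Q₀ = 23.18 vs Keq = 147.7 ⇒ Q<K, forward
Step 1:
                  D         X         G         A
  init         0.24    0.4094      3.01     3.459
  Δ        -0.05394   -0.1618   -0.1079   0.05394
  eq         0.1861    0.2476     2.902     3.513
  solve Keq expr → x = 0.05394; check Q = 147.7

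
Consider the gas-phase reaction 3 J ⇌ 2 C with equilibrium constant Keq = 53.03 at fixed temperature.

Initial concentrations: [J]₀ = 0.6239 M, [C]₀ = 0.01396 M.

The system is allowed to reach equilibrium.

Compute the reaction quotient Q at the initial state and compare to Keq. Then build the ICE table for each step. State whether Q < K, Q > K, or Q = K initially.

Q₀ = 8.0246e-04; Q < K (proceeds forward)

Q₀ = 8.0246e-04 vs Keq = 53.03 ⇒ Q<K, forward
Step 1:
                  J         C
  I          0.6239   0.01396
  C         -0.4935     0.329
  E          0.1304     0.343
  solve Keq expr → x = 0.1645; check Q = 53.03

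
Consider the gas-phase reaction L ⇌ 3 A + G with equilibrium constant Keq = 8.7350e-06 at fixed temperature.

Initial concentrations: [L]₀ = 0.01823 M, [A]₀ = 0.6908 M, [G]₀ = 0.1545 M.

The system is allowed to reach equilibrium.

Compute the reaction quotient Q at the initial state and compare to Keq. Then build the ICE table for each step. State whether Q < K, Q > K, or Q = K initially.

Q₀ = 2.794; Q > K (proceeds reverse)

Q₀ = 2.794 vs Keq = 8.7350e-06 ⇒ Q>K, reverse
Step 1:
                   L          A          G
  Initial    0.01823     0.6908     0.1545
  Change      0.1544    -0.4631    -0.1544
  Equil       0.1726     0.2277 1.2774e-04
  solve Keq expr → x = -0.1544; check Q = 8.7350e-06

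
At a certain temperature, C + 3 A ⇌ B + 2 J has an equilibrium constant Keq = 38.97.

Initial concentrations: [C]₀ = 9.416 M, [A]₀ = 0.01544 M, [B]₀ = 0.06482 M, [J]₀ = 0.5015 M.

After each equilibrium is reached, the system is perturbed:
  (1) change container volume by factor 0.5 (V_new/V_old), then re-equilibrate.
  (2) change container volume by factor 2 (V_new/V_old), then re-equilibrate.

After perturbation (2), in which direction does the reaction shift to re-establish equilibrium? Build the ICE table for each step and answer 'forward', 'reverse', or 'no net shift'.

Direction: reverse

Q₀ = 470.4 vs Keq = 38.97 ⇒ Q>K, reverse
Step 1:
                    C           A           B           J
  I             9.416     0.01544     0.06482      0.5015
  C          0.006089     0.01827   -0.006089    -0.01218
  E             9.422     0.03371     0.05873      0.4893
  solve Keq expr → x = -0.006089; check Q = 38.97
Then change container volume by factor 0.5 (V_new/V_old).
Step 2:
                    C           A           B           J
  I             18.84     0.06741      0.1175      0.9786
  C         -0.004313    -0.01294    0.004313    0.008626
  E             18.84     0.05448      0.1218      0.9873
  solve Keq expr → x = 0.004313; check Q = 38.97
Then change container volume by factor 2 (V_new/V_old).
Step 3:
                    C           A           B           J
  I              9.42     0.02724     0.06089      0.4936
  C          0.002156    0.006469   -0.002156   -0.004313
  E             9.422     0.03371     0.05873      0.4893
  solve Keq expr → x = -0.002156; check Q = 38.97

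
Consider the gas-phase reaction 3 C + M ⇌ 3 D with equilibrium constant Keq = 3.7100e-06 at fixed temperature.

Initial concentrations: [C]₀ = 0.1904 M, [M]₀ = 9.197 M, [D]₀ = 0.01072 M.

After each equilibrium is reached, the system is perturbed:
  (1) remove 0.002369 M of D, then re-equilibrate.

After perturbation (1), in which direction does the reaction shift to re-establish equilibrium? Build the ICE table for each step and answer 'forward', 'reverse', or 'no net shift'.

Direction: forward

Q₀ = 1.9406e-05 vs Keq = 3.7100e-06 ⇒ Q>K, reverse
Step 1:
                  C         M         D
  Initial    0.1904     9.197   0.01072
  Change   0.004401  0.001467 -0.004401
  Equil      0.1948     9.198  0.006319
  solve Keq expr → x = -0.001467; check Q = 3.7100e-06
Then remove 0.002369 M of D.
Step 2:
                  C         M         D
  Initial    0.1948     9.198   0.00395
  Change  -0.002294 -7.6480e-04  0.002294
  Equil      0.1925     9.198  0.006244
  solve Keq expr → x = 7.6480e-04; check Q = 3.7100e-06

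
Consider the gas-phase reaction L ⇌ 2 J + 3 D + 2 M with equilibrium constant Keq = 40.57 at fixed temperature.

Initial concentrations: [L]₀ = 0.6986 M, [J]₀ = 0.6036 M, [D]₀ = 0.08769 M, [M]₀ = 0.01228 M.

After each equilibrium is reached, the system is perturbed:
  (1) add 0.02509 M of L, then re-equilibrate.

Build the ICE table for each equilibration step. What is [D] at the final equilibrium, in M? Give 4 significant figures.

[D]_eq = 1.561 M

Q₀ = 5.3029e-08 vs Keq = 40.57 ⇒ Q<K, forward
Step 1:
                    L           J           D           M
  init         0.6986      0.6036     0.08769     0.01228
  Δ           -0.4843      0.9686       1.453      0.9686
  eq           0.2143       1.572       1.541      0.9809
  solve Keq expr → x = 0.4843; check Q = 40.57
Then add 0.02509 M of L.
Step 2:
                    L           J           D           M
  init         0.2394       1.572       1.541      0.9809
  Δ         -0.006659     0.01332     0.01998     0.01332
  eq           0.2327       1.585       1.561      0.9942
  solve Keq expr → x = 0.006659; check Q = 40.57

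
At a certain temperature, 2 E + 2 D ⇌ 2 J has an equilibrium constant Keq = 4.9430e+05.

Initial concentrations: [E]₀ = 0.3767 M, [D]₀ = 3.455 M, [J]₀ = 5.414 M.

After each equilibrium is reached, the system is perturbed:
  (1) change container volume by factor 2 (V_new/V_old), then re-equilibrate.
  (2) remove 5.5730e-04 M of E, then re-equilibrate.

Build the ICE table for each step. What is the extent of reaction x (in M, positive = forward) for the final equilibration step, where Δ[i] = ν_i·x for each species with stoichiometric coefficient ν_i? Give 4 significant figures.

Q₀ = 17.3 vs Keq = 4.9430e+05 ⇒ Q<K, forward
Step 1:
                  E         D         J
  Initial    0.3767     3.455     5.414
  Change     -0.374    -0.374     0.374
  Equil    0.002672     3.081     5.788
  solve Keq expr → x = 0.187; check Q = 4.9430e+05
Then change container volume by factor 2 (V_new/V_old).
Step 2:
                  E         D         J
  Initial  0.001336      1.54     2.894
  Change   0.001332  0.001332 -0.001332
  Equil    0.002669     1.542     2.893
  solve Keq expr → x = -6.6625e-04; check Q = 4.9430e+05
Then remove 5.5730e-04 M of E.
Step 3:
                  E         D         J
  Initial  0.002111     1.542     2.893
  Change  5.5583e-04 5.5583e-04 -5.5583e-04
  Equil    0.002667     1.542     2.892
  solve Keq expr → x = -2.7791e-04; check Q = 4.9430e+05

x = -2.7791e-04 M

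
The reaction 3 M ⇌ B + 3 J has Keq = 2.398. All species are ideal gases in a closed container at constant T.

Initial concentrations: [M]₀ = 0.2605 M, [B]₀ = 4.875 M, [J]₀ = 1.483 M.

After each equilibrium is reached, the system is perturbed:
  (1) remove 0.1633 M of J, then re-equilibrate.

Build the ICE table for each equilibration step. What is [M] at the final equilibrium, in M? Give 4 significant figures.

Q₀ = 899.4 vs Keq = 2.398 ⇒ Q>K, reverse
Step 1:
                  M         B         J
  I          0.2605     4.875     1.483
  C          0.7068   -0.2356   -0.7068
  E          0.9673     4.639    0.7762
  solve Keq expr → x = -0.2356; check Q = 2.398
Then remove 0.1633 M of J.
Step 2:
                  M         B         J
  I          0.9673     4.639    0.6129
  C        -0.08976   0.02992   0.08976
  E          0.8775     4.669    0.7027
  solve Keq expr → x = 0.02992; check Q = 2.398

[M]_eq = 0.8775 M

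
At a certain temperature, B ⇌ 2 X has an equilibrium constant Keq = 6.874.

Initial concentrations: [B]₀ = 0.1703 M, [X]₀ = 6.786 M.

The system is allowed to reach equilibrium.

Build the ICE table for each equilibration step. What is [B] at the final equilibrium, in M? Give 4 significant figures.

[B]_eq = 1.803 M

Q₀ = 270.4 vs Keq = 6.874 ⇒ Q>K, reverse
Step 1:
                  B         X
  init       0.1703     6.786
  Δ           1.633    -3.265
  eq          1.803     3.521
  solve Keq expr → x = -1.633; check Q = 6.874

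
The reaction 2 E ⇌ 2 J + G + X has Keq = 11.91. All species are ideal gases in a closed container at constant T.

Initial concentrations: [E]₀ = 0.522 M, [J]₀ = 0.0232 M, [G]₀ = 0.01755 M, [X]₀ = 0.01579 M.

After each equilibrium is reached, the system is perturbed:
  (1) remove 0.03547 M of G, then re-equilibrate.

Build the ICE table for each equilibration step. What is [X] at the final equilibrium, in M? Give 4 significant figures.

[X]_eq = 0.259 M

Q₀ = 5.4739e-07 vs Keq = 11.91 ⇒ Q<K, forward
Step 1:
                   E          J          G          X
  Initial      0.522     0.0232    0.01755    0.01579
  Change      -0.484      0.484      0.242      0.242
  Equil      0.03801     0.5072     0.2595     0.2578
  solve Keq expr → x = 0.242; check Q = 11.91
Then remove 0.03547 M of G.
Step 2:
                   E          J          G          X
  Initial    0.03801     0.5072     0.2241     0.2578
  Change   -0.002355   0.002355   0.001177   0.001177
  Equil      0.03566     0.5095     0.2253      0.259
  solve Keq expr → x = 0.001177; check Q = 11.91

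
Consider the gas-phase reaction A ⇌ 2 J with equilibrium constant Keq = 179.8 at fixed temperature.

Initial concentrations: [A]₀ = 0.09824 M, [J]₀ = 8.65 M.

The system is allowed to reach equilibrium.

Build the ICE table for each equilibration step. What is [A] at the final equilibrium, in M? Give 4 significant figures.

[A]_eq = 0.3662 M

Q₀ = 761.6 vs Keq = 179.8 ⇒ Q>K, reverse
Step 1:
                  A         J
  I         0.09824      8.65
  C          0.2679   -0.5359
  E          0.3662     8.114
  solve Keq expr → x = -0.2679; check Q = 179.8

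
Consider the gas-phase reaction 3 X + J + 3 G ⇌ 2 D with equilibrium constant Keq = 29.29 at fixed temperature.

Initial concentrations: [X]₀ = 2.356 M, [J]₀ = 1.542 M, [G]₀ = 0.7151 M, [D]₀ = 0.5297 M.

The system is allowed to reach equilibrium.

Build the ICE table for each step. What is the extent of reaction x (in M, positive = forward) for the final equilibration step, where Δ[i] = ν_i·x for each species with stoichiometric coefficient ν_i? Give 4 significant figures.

Q₀ = 0.03805 vs Keq = 29.29 ⇒ Q<K, forward
Step 1:
                    X           J           G           D
  init          2.356       1.542      0.7151      0.5297
  Δ           -0.5622     -0.1874     -0.5622      0.3748
  eq            1.794       1.355      0.1529      0.9045
  solve Keq expr → x = 0.1874; check Q = 29.29

x = 0.1874 M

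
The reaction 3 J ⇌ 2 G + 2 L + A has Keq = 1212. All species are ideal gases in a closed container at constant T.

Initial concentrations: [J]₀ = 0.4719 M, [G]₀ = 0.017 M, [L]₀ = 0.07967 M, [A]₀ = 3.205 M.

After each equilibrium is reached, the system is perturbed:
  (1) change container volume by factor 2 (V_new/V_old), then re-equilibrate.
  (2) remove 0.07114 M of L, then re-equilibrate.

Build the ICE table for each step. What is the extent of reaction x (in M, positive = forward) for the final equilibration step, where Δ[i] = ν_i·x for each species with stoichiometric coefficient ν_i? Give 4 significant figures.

x = 9.1818e-04 M

Q₀ = 5.5946e-05 vs Keq = 1212 ⇒ Q<K, forward
Step 1:
                    J           G           L           A
  Initial      0.4719       0.017     0.07967       3.205
  Change      -0.4387      0.2925      0.2925      0.1462
  Equil       0.03322      0.3095      0.3721       3.351
  solve Keq expr → x = 0.1462; check Q = 1212
Then change container volume by factor 2 (V_new/V_old).
Step 2:
                    J           G           L           A
  Initial     0.01661      0.1547      0.1861       1.676
  Change    -0.005821    0.003881    0.003881     0.00194
  Equil       0.01079      0.1586      0.1899       1.678
  solve Keq expr → x = 0.00194; check Q = 1212
Then remove 0.07114 M of L.
Step 3:
                    J           G           L           A
  Initial     0.01079      0.1586      0.1188       1.678
  Change    -0.002755    0.001836    0.001836  9.1818e-04
  Equil      0.008035      0.1604      0.1206       1.678
  solve Keq expr → x = 9.1818e-04; check Q = 1212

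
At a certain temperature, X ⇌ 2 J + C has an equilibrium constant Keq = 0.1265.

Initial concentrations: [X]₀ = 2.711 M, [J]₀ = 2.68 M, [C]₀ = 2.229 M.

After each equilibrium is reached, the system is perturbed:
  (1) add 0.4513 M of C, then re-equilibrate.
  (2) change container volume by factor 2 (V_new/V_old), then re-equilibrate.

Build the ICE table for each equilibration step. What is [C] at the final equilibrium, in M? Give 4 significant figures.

Q₀ = 5.905 vs Keq = 0.1265 ⇒ Q>K, reverse
Step 1:
                    X           J           C
  Initial       2.711        2.68       2.229
  Change        1.026      -2.053      -1.026
  Equil         3.737       0.627       1.203
  solve Keq expr → x = -1.026; check Q = 0.1265
Then add 0.4513 M of C.
Step 2:
                    X           J           C
  Initial       3.737       0.627       1.654
  Change      0.04129    -0.08257    -0.04129
  Equil         3.779      0.5445       1.613
  solve Keq expr → x = -0.04129; check Q = 0.1265
Then change container volume by factor 2 (V_new/V_old).
Step 3:
                    X           J           C
  Initial       1.889      0.2722      0.8063
  Change      -0.1114      0.2228      0.1114
  Equil         1.778      0.4951      0.9177
  solve Keq expr → x = 0.1114; check Q = 0.1265

[C]_eq = 0.9177 M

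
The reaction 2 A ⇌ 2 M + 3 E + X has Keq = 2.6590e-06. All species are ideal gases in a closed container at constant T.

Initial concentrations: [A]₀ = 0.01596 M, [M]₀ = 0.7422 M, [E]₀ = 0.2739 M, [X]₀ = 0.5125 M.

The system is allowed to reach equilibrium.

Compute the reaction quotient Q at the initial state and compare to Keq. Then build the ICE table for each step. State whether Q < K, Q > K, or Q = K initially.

Q₀ = 22.77; Q > K (proceeds reverse)

Q₀ = 22.77 vs Keq = 2.6590e-06 ⇒ Q>K, reverse
Step 1:
                  A         M         E         X
  I         0.01596    0.7422    0.2739    0.5125
  C          0.1766   -0.1766   -0.2649   -0.0883
  E          0.1926    0.5656   0.00899    0.4242
  solve Keq expr → x = -0.0883; check Q = 2.6590e-06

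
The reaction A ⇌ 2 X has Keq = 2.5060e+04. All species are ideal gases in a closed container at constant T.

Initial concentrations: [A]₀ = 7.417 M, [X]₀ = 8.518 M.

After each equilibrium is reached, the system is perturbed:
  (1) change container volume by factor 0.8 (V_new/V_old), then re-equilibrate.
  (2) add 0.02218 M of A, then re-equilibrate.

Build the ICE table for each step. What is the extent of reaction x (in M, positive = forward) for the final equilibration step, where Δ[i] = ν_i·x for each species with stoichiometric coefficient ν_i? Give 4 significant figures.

x = 0.02208 M

Q₀ = 9.782 vs Keq = 2.5060e+04 ⇒ Q<K, forward
Step 1:
                   A          X
  Initial      7.417      8.518
  Change      -7.395      14.79
  Equil      0.02168      23.31
  solve Keq expr → x = 7.395; check Q = 2.5060e+04
Then change container volume by factor 0.8 (V_new/V_old).
Step 2:
                   A          X
  Initial     0.0271      29.14
  Change    0.006744   -0.01349
  Equil      0.03384      29.12
  solve Keq expr → x = -0.006744; check Q = 2.5060e+04
Then add 0.02218 M of A.
Step 3:
                   A          X
  Initial    0.05602      29.12
  Change    -0.02208    0.04415
  Equil      0.03395      29.17
  solve Keq expr → x = 0.02208; check Q = 2.5060e+04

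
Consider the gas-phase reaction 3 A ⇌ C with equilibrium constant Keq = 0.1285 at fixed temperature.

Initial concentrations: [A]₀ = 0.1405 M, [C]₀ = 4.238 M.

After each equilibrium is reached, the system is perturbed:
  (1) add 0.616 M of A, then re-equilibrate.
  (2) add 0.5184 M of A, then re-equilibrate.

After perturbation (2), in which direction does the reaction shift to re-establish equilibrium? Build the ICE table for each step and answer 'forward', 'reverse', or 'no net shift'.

Direction: forward

Q₀ = 1528 vs Keq = 0.1285 ⇒ Q>K, reverse
Step 1:
                   A          C
  Initial     0.1405      4.238
  Change        2.81    -0.9367
  Equil        2.951      3.301
  solve Keq expr → x = -0.9367; check Q = 0.1285
Then add 0.616 M of A.
Step 2:
                   A          C
  Initial      3.567      3.301
  Change     -0.5613     0.1871
  Equil        3.005      3.488
  solve Keq expr → x = 0.1871; check Q = 0.1285
Then add 0.5184 M of A.
Step 3:
                   A          C
  Initial      3.524      3.488
  Change     -0.4737     0.1579
  Equil         3.05      3.646
  solve Keq expr → x = 0.1579; check Q = 0.1285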